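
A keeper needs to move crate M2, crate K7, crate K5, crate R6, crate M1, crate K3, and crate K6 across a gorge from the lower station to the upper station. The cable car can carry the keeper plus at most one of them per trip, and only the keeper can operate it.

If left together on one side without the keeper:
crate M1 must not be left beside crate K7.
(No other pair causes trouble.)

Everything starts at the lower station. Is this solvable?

1. Keeper goes to the upper station with crate K7.  [the lower station: crate K3, crate K5, crate K6, crate M1, crate M2, crate R6 | the upper station: crate K7]
2. Keeper goes back to the lower station alone.  [the lower station: crate K3, crate K5, crate K6, crate M1, crate M2, crate R6 | the upper station: crate K7]
3. Keeper goes to the upper station with crate M2.  [the lower station: crate K3, crate K5, crate K6, crate M1, crate R6 | the upper station: crate K7, crate M2]
4. Keeper goes back to the lower station alone.  [the lower station: crate K3, crate K5, crate K6, crate M1, crate R6 | the upper station: crate K7, crate M2]
5. Keeper goes to the upper station with crate K5.  [the lower station: crate K3, crate K6, crate M1, crate R6 | the upper station: crate K5, crate K7, crate M2]
6. Keeper goes back to the lower station alone.  [the lower station: crate K3, crate K6, crate M1, crate R6 | the upper station: crate K5, crate K7, crate M2]
7. Keeper goes to the upper station with crate R6.  [the lower station: crate K3, crate K6, crate M1 | the upper station: crate K5, crate K7, crate M2, crate R6]
8. Keeper goes back to the lower station alone.  [the lower station: crate K3, crate K6, crate M1 | the upper station: crate K5, crate K7, crate M2, crate R6]
9. Keeper goes to the upper station with crate K3.  [the lower station: crate K6, crate M1 | the upper station: crate K3, crate K5, crate K7, crate M2, crate R6]
10. Keeper goes back to the lower station alone.  [the lower station: crate K6, crate M1 | the upper station: crate K3, crate K5, crate K7, crate M2, crate R6]
11. Keeper goes to the upper station with crate K6.  [the lower station: crate M1 | the upper station: crate K3, crate K5, crate K6, crate K7, crate M2, crate R6]
12. Keeper goes back to the lower station alone.  [the lower station: crate M1 | the upper station: crate K3, crate K5, crate K6, crate K7, crate M2, crate R6]
13. Keeper goes to the upper station with crate M1.  [the lower station: — | the upper station: crate K3, crate K5, crate K6, crate K7, crate M1, crate M2, crate R6]

Yes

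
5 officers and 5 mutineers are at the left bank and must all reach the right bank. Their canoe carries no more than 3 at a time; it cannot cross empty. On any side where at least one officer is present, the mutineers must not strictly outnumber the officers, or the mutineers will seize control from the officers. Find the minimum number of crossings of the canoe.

Counting alone: each trip to the right bank takes at most 3 across and each return brings at least 1 back, so after t trips out (and t−1 returns) at most 3t − (t−1) of the 10 are across; that first reaches 10 at t = 5, so at least 9 crossings are needed.
The safety rule pushes this higher. Following every safe sequence of crossings, the most of the 10 that can be at the right bank as the canoe arrives there on crossing 9 is 9 — never all 10.
So no plan with fewer than 11 crossings exists, and this one achieves 11:
1. 2 mutineers → the right bank.  (the left bank: 5O 3M; the right bank: 0O 2M)
2. 1 mutineer ← the left bank.  (the left bank: 5O 4M; the right bank: 0O 1M)
3. 3 mutineers → the right bank.  (the left bank: 5O 1M; the right bank: 0O 4M)
4. 1 mutineer ← the left bank.  (the left bank: 5O 2M; the right bank: 0O 3M)
5. 3 officers → the right bank.  (the left bank: 2O 2M; the right bank: 3O 3M)
6. 1 officer and 1 mutineer ← the left bank.  (the left bank: 3O 3M; the right bank: 2O 2M)
7. 3 officers → the right bank.  (the left bank: 0O 3M; the right bank: 5O 2M)
8. 1 mutineer ← the left bank.  (the left bank: 0O 4M; the right bank: 5O 1M)
9. 2 mutineers → the right bank.  (the left bank: 0O 2M; the right bank: 5O 3M)
10. 1 mutineer ← the left bank.  (the left bank: 0O 3M; the right bank: 5O 2M)
11. 3 mutineers → the right bank.  (the left bank: 0O 0M; the right bank: 5O 5M)

11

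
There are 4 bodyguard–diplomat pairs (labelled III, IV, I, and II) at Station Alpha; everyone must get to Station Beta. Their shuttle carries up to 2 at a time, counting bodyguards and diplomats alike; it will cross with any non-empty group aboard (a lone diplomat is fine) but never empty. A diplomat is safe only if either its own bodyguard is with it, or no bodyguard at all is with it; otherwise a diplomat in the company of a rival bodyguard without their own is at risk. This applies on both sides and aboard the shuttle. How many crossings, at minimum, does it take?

impossible

Following every safe sequence of crossings from the start, the most of the 8 that can be at Station Beta as the shuttle arrives there on crossings 1, 3, 5 is 2, 3, 4 respectively; the best ever achieved is 4 of 8.
From crossing 7 on, no configuration arises that was not already reachable earlier: only 44 distinct safe configurations (who is on which side, and where the shuttle is) can ever be reached, none of them has everyone across, and every continuation just revisits them. So no valid plan exists.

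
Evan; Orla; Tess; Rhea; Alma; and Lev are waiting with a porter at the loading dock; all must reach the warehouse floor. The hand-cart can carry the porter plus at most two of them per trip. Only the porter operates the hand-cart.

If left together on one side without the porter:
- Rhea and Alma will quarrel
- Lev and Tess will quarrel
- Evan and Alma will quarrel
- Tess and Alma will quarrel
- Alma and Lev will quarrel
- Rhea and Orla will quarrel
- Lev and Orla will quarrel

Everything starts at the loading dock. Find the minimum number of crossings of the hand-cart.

impossible

Whatever the first load, the items left behind include a forbidden pair without the porter. No opening move is safe, so no plan exists.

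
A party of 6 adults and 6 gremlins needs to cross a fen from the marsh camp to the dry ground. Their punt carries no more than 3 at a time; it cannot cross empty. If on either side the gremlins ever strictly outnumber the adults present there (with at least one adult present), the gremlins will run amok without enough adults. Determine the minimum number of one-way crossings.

impossible

Following every safe sequence of crossings from the start, the most of the 12 that can be at the dry ground as the punt arrives there on crossings 1, 3, 5 is 3, 5, 6 respectively; the best ever achieved is 6 of 12.
From crossing 7 on, no configuration arises that was not already reachable earlier: only 17 distinct safe configurations (who is on which side, and where the punt is) can ever be reached, none of them has everyone across, and every continuation just revisits them. They are: 0 adults + 0 gremlins across (punt back at the start); 0 adults + 1 gremlin across (punt there); 0 adults + 1 gremlin across (punt back at the start); 0 adults + 2 gremlins across (punt there); 0 adults + 2 gremlins across (punt back at the start); 0 adults + 3 gremlins across (punt there); 0 adults + 3 gremlins across (punt back at the start); 0 adults + 4 gremlins across (punt there); 0 adults + 4 gremlins across (punt back at the start); 0 adults + 5 gremlins across (punt there); 0 adults + 5 gremlins across (punt back at the start); 0 adults + 6 gremlins across (punt there); 1 adult + 1 gremlin across (punt there); 1 adult + 1 gremlin across (punt back at the start); 2 adults + 2 gremlins across (punt there); 2 adults + 2 gremlins across (punt back at the start); 3 adults + 3 gremlins across (punt there). So no valid plan exists.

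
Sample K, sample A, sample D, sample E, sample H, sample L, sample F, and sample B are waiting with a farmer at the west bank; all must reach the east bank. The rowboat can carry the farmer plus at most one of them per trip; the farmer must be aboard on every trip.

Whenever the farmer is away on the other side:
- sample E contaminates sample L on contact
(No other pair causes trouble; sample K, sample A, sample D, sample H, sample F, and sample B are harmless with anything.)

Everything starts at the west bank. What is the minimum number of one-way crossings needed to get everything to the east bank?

15

Counting alone: the farmer can take at most 1 across per trip to the east bank, so moving all 8 needs at least 8 loaded trips out, with a return between consecutive ones — at least 15 crossings.
The plan below uses exactly 15 crossings, so it is optimal:
1. Farmer goes to the east bank with sample E.  [the west bank: sample A, sample B, sample D, sample F, sample H, sample K, sample L | the east bank: sample E]
2. Farmer goes back to the west bank alone.  [the west bank: sample A, sample B, sample D, sample F, sample H, sample K, sample L | the east bank: sample E]
3. Farmer goes to the east bank with sample K.  [the west bank: sample A, sample B, sample D, sample F, sample H, sample L | the east bank: sample E, sample K]
4. Farmer goes back to the west bank alone.  [the west bank: sample A, sample B, sample D, sample F, sample H, sample L | the east bank: sample E, sample K]
5. Farmer goes to the east bank with sample A.  [the west bank: sample B, sample D, sample F, sample H, sample L | the east bank: sample A, sample E, sample K]
6. Farmer goes back to the west bank alone.  [the west bank: sample B, sample D, sample F, sample H, sample L | the east bank: sample A, sample E, sample K]
7. Farmer goes to the east bank with sample D.  [the west bank: sample B, sample F, sample H, sample L | the east bank: sample A, sample D, sample E, sample K]
8. Farmer goes back to the west bank alone.  [the west bank: sample B, sample F, sample H, sample L | the east bank: sample A, sample D, sample E, sample K]
9. Farmer goes to the east bank with sample H.  [the west bank: sample B, sample F, sample L | the east bank: sample A, sample D, sample E, sample H, sample K]
10. Farmer goes back to the west bank alone.  [the west bank: sample B, sample F, sample L | the east bank: sample A, sample D, sample E, sample H, sample K]
11. Farmer goes to the east bank with sample F.  [the west bank: sample B, sample L | the east bank: sample A, sample D, sample E, sample F, sample H, sample K]
12. Farmer goes back to the west bank alone.  [the west bank: sample B, sample L | the east bank: sample A, sample D, sample E, sample F, sample H, sample K]
13. Farmer goes to the east bank with sample B.  [the west bank: sample L | the east bank: sample A, sample B, sample D, sample E, sample F, sample H, sample K]
14. Farmer goes back to the west bank alone.  [the west bank: sample L | the east bank: sample A, sample B, sample D, sample E, sample F, sample H, sample K]
15. Farmer goes to the east bank with sample L.  [the west bank: — | the east bank: sample A, sample B, sample D, sample E, sample F, sample H, sample K, sample L]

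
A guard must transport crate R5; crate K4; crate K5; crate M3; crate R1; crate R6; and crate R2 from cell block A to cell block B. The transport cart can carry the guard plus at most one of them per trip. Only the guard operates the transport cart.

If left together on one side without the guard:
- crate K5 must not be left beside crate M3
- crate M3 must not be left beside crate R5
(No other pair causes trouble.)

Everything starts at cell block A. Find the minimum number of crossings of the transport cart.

Counting alone: the guard can take at most 1 across per trip to cell block B, so moving all 7 needs at least 7 loaded trips out, with a return between consecutive ones — at least 13 crossings.
The safety rule pushes this higher. Following every safe sequence of crossings, the most of the 7 that can be at cell block B as the transport cart arrives there on crossing 13 is 6 — never all 7.
So no plan with fewer than 15 crossings exists, and this one achieves 15:
1. Guard goes to cell block B with crate M3.  [cell block A: crate K4, crate K5, crate R1, crate R2, crate R5, crate R6 | cell block B: crate M3]
2. Guard goes back to cell block A alone.  [cell block A: crate K4, crate K5, crate R1, crate R2, crate R5, crate R6 | cell block B: crate M3]
3. Guard goes to cell block B with crate R5.  [cell block A: crate K4, crate K5, crate R1, crate R2, crate R6 | cell block B: crate M3, crate R5]
4. Guard goes back to cell block A with crate M3.  [cell block A: crate K4, crate K5, crate M3, crate R1, crate R2, crate R6 | cell block B: crate R5]
5. Guard goes to cell block B with crate K5.  [cell block A: crate K4, crate M3, crate R1, crate R2, crate R6 | cell block B: crate K5, crate R5]
6. Guard goes back to cell block A alone.  [cell block A: crate K4, crate M3, crate R1, crate R2, crate R6 | cell block B: crate K5, crate R5]
7. Guard goes to cell block B with crate K4.  [cell block A: crate M3, crate R1, crate R2, crate R6 | cell block B: crate K4, crate K5, crate R5]
8. Guard goes back to cell block A alone.  [cell block A: crate M3, crate R1, crate R2, crate R6 | cell block B: crate K4, crate K5, crate R5]
9. Guard goes to cell block B with crate R1.  [cell block A: crate M3, crate R2, crate R6 | cell block B: crate K4, crate K5, crate R1, crate R5]
10. Guard goes back to cell block A alone.  [cell block A: crate M3, crate R2, crate R6 | cell block B: crate K4, crate K5, crate R1, crate R5]
11. Guard goes to cell block B with crate R6.  [cell block A: crate M3, crate R2 | cell block B: crate K4, crate K5, crate R1, crate R5, crate R6]
12. Guard goes back to cell block A alone.  [cell block A: crate M3, crate R2 | cell block B: crate K4, crate K5, crate R1, crate R5, crate R6]
13. Guard goes to cell block B with crate R2.  [cell block A: crate M3 | cell block B: crate K4, crate K5, crate R1, crate R2, crate R5, crate R6]
14. Guard goes back to cell block A alone.  [cell block A: crate M3 | cell block B: crate K4, crate K5, crate R1, crate R2, crate R5, crate R6]
15. Guard goes to cell block B with crate M3.  [cell block A: — | cell block B: crate K4, crate K5, crate M3, crate R1, crate R2, crate R5, crate R6]

15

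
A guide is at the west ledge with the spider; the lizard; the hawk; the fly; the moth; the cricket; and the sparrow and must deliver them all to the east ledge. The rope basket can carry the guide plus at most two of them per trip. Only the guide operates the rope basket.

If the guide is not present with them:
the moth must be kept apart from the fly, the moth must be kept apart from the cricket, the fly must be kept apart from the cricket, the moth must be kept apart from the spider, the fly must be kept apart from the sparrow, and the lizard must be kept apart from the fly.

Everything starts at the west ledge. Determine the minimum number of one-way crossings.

Counting alone: the guide can take at most 2 across per trip to the east ledge, so moving all 7 needs at least 4 loaded trips out, with a return between consecutive ones — at least 7 crossings.
The safety rule pushes this higher. Following every safe sequence of crossings, the most of the 7 that can be at the east ledge as the rope basket arrives there on crossings 7, 9 is 5, 6 respectively — never all 7.
So no plan with fewer than 11 crossings exists, and this one achieves 11:
1. Guide goes to the east ledge with the fly and the moth.  [the west ledge: the cricket, the hawk, the lizard, the sparrow, the spider | the east ledge: the fly, the moth]
2. Guide goes back to the west ledge with the fly.  [the west ledge: the cricket, the fly, the hawk, the lizard, the sparrow, the spider | the east ledge: the moth]
3. Guide goes to the east ledge with the fly and the spider.  [the west ledge: the cricket, the hawk, the lizard, the sparrow | the east ledge: the fly, the moth, the spider]
4. Guide goes back to the west ledge with the moth.  [the west ledge: the cricket, the hawk, the lizard, the moth, the sparrow | the east ledge: the fly, the spider]
5. Guide goes to the east ledge with the cricket and the lizard.  [the west ledge: the hawk, the moth, the sparrow | the east ledge: the cricket, the fly, the lizard, the spider]
6. Guide goes back to the west ledge with the fly.  [the west ledge: the fly, the hawk, the moth, the sparrow | the east ledge: the cricket, the lizard, the spider]
7. Guide goes to the east ledge with the fly and the hawk.  [the west ledge: the moth, the sparrow | the east ledge: the cricket, the fly, the hawk, the lizard, the spider]
8. Guide goes back to the west ledge with the fly.  [the west ledge: the fly, the moth, the sparrow | the east ledge: the cricket, the hawk, the lizard, the spider]
9. Guide goes to the east ledge with the fly and the sparrow.  [the west ledge: the moth | the east ledge: the cricket, the fly, the hawk, the lizard, the sparrow, the spider]
10. Guide goes back to the west ledge with the fly.  [the west ledge: the fly, the moth | the east ledge: the cricket, the hawk, the lizard, the sparrow, the spider]
11. Guide goes to the east ledge with the fly and the moth.  [the west ledge: — | the east ledge: the cricket, the fly, the hawk, the lizard, the moth, the sparrow, the spider]

11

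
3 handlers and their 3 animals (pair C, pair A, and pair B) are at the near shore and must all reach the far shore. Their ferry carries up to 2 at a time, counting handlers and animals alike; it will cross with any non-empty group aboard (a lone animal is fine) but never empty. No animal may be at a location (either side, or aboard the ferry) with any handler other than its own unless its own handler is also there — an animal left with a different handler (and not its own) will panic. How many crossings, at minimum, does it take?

11

Counting alone: each trip to the far shore takes at most 2 across and each return brings at least 1 back, so after t trips out (and t−1 returns) at most 2t − (t−1) of the 6 are across; that first reaches 6 at t = 5, so at least 9 crossings are needed.
The safety rule pushes this higher. Following every safe sequence of crossings, the most of the 6 that can be at the far shore as the ferry arrives there on crossing 9 is 5 — never all 6.
So no plan with fewer than 11 crossings exists, and this one achieves 11:
1. animal C and handler C cross → the far shore.
2. handler C crosses ← the near shore.
3. animal A and animal B cross → the far shore.
4. animal C crosses ← the near shore.
5. handler A and handler B cross → the far shore.
6. animal A and handler A cross ← the near shore.
7. handler A and handler C cross → the far shore.
8. animal B crosses ← the near shore.
9. animal A and animal C cross → the far shore.
10. handler B crosses ← the near shore.
11. animal B and handler B cross → the far shore.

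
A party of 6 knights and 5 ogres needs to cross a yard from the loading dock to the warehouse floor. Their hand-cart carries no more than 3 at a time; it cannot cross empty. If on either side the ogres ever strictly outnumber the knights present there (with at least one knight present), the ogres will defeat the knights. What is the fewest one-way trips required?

Counting alone: each trip to the warehouse floor takes at most 3 across and each return brings at least 1 back, so after t trips out (and t−1 returns) at most 3t − (t−1) of the 11 are across; that first reaches 11 at t = 5, so at least 9 crossings are needed.
The plan below uses exactly 9 crossings, so it is optimal:
1. 3 ogres → the warehouse floor.  (the loading dock: 6K 2O; the warehouse floor: 0K 3O)
2. 1 ogre ← the loading dock.  (the loading dock: 6K 3O; the warehouse floor: 0K 2O)
3. 3 knights → the warehouse floor.  (the loading dock: 3K 3O; the warehouse floor: 3K 2O)
4. 1 knight ← the loading dock.  (the loading dock: 4K 3O; the warehouse floor: 2K 2O)
5. 2 knights and 1 ogre → the warehouse floor.  (the loading dock: 2K 2O; the warehouse floor: 4K 3O)
6. 1 knight ← the loading dock.  (the loading dock: 3K 2O; the warehouse floor: 3K 3O)
7. 2 knights and 1 ogre → the warehouse floor.  (the loading dock: 1K 1O; the warehouse floor: 5K 4O)
8. 1 knight ← the loading dock.  (the loading dock: 2K 1O; the warehouse floor: 4K 4O)
9. 2 knights and 1 ogre → the warehouse floor.  (the loading dock: 0K 0O; the warehouse floor: 6K 5O)

9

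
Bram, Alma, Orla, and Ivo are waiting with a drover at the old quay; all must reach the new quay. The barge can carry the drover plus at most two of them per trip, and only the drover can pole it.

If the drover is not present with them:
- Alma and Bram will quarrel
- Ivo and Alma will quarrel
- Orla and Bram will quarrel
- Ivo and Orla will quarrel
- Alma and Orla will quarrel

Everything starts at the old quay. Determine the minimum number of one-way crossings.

5

Counting alone: the drover can take at most 2 across per trip to the new quay, so moving all 4 needs at least 2 loaded trips out, with a return between consecutive ones — at least 3 crossings.
The safety rule pushes this higher. Following every safe sequence of crossings, the most of the 4 that can be at the new quay as the barge arrives there on crossing 3 is 3 — never all 4.
So no plan with fewer than 5 crossings exists, and this one achieves 5:
1. Drover goes to the new quay with Alma and Orla.  [the old quay: Bram, Ivo | the new quay: Alma, Orla]
2. Drover goes back to the old quay with Alma.  [the old quay: Alma, Bram, Ivo | the new quay: Orla]
3. Drover goes to the new quay with Bram and Ivo.  [the old quay: Alma | the new quay: Bram, Ivo, Orla]
4. Drover goes back to the old quay with Orla.  [the old quay: Alma, Orla | the new quay: Bram, Ivo]
5. Drover goes to the new quay with Alma and Orla.  [the old quay: — | the new quay: Alma, Bram, Ivo, Orla]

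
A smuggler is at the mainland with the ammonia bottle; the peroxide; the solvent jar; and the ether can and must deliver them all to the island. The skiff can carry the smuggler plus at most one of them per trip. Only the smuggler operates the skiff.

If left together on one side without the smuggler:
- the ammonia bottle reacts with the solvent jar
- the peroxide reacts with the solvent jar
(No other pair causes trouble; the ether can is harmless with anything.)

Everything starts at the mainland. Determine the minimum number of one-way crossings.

9

Counting alone: the smuggler can take at most 1 across per trip to the island, so moving all 4 needs at least 4 loaded trips out, with a return between consecutive ones — at least 7 crossings.
The safety rule pushes this higher. Following every safe sequence of crossings, the most of the 4 that can be at the island as the skiff arrives there on crossing 7 is 3 — never all 4.
So no plan with fewer than 9 crossings exists, and this one achieves 9:
1. Smuggler goes to the island with the solvent jar.
2. Smuggler goes back to the mainland alone.
3. Smuggler goes to the island with the ammonia bottle.
4. Smuggler goes back to the mainland with the solvent jar.
5. Smuggler goes to the island with the peroxide.
6. Smuggler goes back to the mainland alone.
7. Smuggler goes to the island with the ether can.
8. Smuggler goes back to the mainland alone.
9. Smuggler goes to the island with the solvent jar.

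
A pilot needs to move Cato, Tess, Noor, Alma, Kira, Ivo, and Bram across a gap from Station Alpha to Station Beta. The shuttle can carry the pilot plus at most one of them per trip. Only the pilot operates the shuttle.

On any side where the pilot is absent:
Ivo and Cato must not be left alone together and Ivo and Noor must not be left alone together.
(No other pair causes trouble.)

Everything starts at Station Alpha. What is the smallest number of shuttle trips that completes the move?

15

Counting alone: the pilot can take at most 1 across per trip to Station Beta, so moving all 7 needs at least 7 loaded trips out, with a return between consecutive ones — at least 13 crossings.
The safety rule pushes this higher. Following every safe sequence of crossings, the most of the 7 that can be at Station Beta as the shuttle arrives there on crossing 13 is 6 — never all 7.
So no plan with fewer than 15 crossings exists, and this one achieves 15:
1. Pilot goes to Station Beta with Ivo.  [Station Alpha: Alma, Bram, Cato, Kira, Noor, Tess | Station Beta: Ivo]
2. Pilot goes back to Station Alpha alone.  [Station Alpha: Alma, Bram, Cato, Kira, Noor, Tess | Station Beta: Ivo]
3. Pilot goes to Station Beta with Cato.  [Station Alpha: Alma, Bram, Kira, Noor, Tess | Station Beta: Cato, Ivo]
4. Pilot goes back to Station Alpha with Ivo.  [Station Alpha: Alma, Bram, Ivo, Kira, Noor, Tess | Station Beta: Cato]
5. Pilot goes to Station Beta with Noor.  [Station Alpha: Alma, Bram, Ivo, Kira, Tess | Station Beta: Cato, Noor]
6. Pilot goes back to Station Alpha alone.  [Station Alpha: Alma, Bram, Ivo, Kira, Tess | Station Beta: Cato, Noor]
7. Pilot goes to Station Beta with Tess.  [Station Alpha: Alma, Bram, Ivo, Kira | Station Beta: Cato, Noor, Tess]
8. Pilot goes back to Station Alpha alone.  [Station Alpha: Alma, Bram, Ivo, Kira | Station Beta: Cato, Noor, Tess]
9. Pilot goes to Station Beta with Alma.  [Station Alpha: Bram, Ivo, Kira | Station Beta: Alma, Cato, Noor, Tess]
10. Pilot goes back to Station Alpha alone.  [Station Alpha: Bram, Ivo, Kira | Station Beta: Alma, Cato, Noor, Tess]
11. Pilot goes to Station Beta with Kira.  [Station Alpha: Bram, Ivo | Station Beta: Alma, Cato, Kira, Noor, Tess]
12. Pilot goes back to Station Alpha alone.  [Station Alpha: Bram, Ivo | Station Beta: Alma, Cato, Kira, Noor, Tess]
13. Pilot goes to Station Beta with Bram.  [Station Alpha: Ivo | Station Beta: Alma, Bram, Cato, Kira, Noor, Tess]
14. Pilot goes back to Station Alpha alone.  [Station Alpha: Ivo | Station Beta: Alma, Bram, Cato, Kira, Noor, Tess]
15. Pilot goes to Station Beta with Ivo.  [Station Alpha: — | Station Beta: Alma, Bram, Cato, Ivo, Kira, Noor, Tess]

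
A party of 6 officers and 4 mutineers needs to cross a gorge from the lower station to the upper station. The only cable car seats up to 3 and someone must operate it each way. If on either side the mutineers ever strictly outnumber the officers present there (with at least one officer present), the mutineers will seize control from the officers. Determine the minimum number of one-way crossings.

Counting alone: each trip to the upper station takes at most 3 across and each return brings at least 1 back, so after t trips out (and t−1 returns) at most 3t − (t−1) of the 10 are across; that first reaches 10 at t = 5, so at least 9 crossings are needed.
The plan below uses exactly 9 crossings, so it is optimal:
1. 2 mutineers → the upper station.  (the lower station: 6O 2M; the upper station: 0O 2M)
2. 1 mutineer ← the lower station.  (the lower station: 6O 3M; the upper station: 0O 1M)
3. 3 mutineers → the upper station.  (the lower station: 6O 0M; the upper station: 0O 4M)
4. 1 mutineer ← the lower station.  (the lower station: 6O 1M; the upper station: 0O 3M)
5. 3 officers → the upper station.  (the lower station: 3O 1M; the upper station: 3O 3M)
6. 1 mutineer ← the lower station.  (the lower station: 3O 2M; the upper station: 3O 2M)
7. 1 officer and 2 mutineers → the upper station.  (the lower station: 2O 0M; the upper station: 4O 4M)
8. 1 mutineer ← the lower station.  (the lower station: 2O 1M; the upper station: 4O 3M)
9. 2 officers and 1 mutineer → the upper station.  (the lower station: 0O 0M; the upper station: 6O 4M)

9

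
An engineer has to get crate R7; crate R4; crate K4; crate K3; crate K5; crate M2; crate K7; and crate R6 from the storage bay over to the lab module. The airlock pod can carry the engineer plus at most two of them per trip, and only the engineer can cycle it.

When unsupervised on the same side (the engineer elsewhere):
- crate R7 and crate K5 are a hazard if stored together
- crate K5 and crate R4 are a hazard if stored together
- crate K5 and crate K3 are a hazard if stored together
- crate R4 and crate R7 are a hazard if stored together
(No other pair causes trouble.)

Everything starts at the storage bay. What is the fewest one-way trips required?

13

Counting alone: the engineer can take at most 2 across per trip to the lab module, so moving all 8 needs at least 4 loaded trips out, with a return between consecutive ones — at least 7 crossings.
The safety rule pushes this higher. Following every safe sequence of crossings, the most of the 8 that can be at the lab module as the airlock pod arrives there on crossings 7, 9, 11 is 5, 6, 7 respectively — never all 8.
So no plan with fewer than 13 crossings exists, and this one achieves 13:
1. Engineer goes to the lab module with crate K5 and crate R7.
2. Engineer goes back to the storage bay with crate R7.
3. Engineer goes to the lab module with crate K4 and crate R7.
4. Engineer goes back to the storage bay with crate R7.
5. Engineer goes to the lab module with crate K3 and crate R7.
6. Engineer goes back to the storage bay with crate K5.
7. Engineer goes to the lab module with crate M2 and crate R4.
8. Engineer goes back to the storage bay with crate R7.
9. Engineer goes to the lab module with crate K7 and crate R7.
10. Engineer goes back to the storage bay with crate R7.
11. Engineer goes to the lab module with crate R6 and crate R7.
12. Engineer goes back to the storage bay with crate R7.
13. Engineer goes to the lab module with crate K5 and crate R7.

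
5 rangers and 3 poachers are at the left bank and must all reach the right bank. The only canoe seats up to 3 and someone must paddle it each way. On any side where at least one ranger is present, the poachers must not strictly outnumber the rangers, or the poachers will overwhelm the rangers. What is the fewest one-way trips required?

Counting alone: each trip to the right bank takes at most 3 across and each return brings at least 1 back, so after t trips out (and t−1 returns) at most 3t − (t−1) of the 8 are across; that first reaches 8 at t = 4, so at least 7 crossings are needed.
The plan below uses exactly 7 crossings, so it is optimal:
1. 2 poachers → the right bank.  (the left bank: 5R 1P; the right bank: 0R 2P)
2. 1 poacher ← the left bank.  (the left bank: 5R 2P; the right bank: 0R 1P)
3. 2 rangers and 1 poacher → the right bank.  (the left bank: 3R 1P; the right bank: 2R 2P)
4. 1 poacher ← the left bank.  (the left bank: 3R 2P; the right bank: 2R 1P)
5. 1 ranger and 2 poachers → the right bank.  (the left bank: 2R 0P; the right bank: 3R 3P)
6. 1 poacher ← the left bank.  (the left bank: 2R 1P; the right bank: 3R 2P)
7. 2 rangers and 1 poacher → the right bank.  (the left bank: 0R 0P; the right bank: 5R 3P)

7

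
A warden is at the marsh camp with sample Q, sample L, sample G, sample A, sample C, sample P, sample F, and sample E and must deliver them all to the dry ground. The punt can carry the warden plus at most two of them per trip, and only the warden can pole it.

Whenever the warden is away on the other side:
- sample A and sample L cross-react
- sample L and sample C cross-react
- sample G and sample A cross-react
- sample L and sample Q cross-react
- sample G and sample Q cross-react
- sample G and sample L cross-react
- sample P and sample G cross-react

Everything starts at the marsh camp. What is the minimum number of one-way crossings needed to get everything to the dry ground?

13

Counting alone: the warden can take at most 2 across per trip to the dry ground, so moving all 8 needs at least 4 loaded trips out, with a return between consecutive ones — at least 7 crossings.
The safety rule pushes this higher. Following every safe sequence of crossings, the most of the 8 that can be at the dry ground as the punt arrives there on crossings 7, 9, 11 is 5, 6, 7 respectively — never all 8.
So no plan with fewer than 13 crossings exists, and this one achieves 13:
1. Warden goes to the dry ground with sample G and sample L.
2. Warden goes back to the marsh camp with sample L.
3. Warden goes to the dry ground with sample C and sample L.
4. Warden goes back to the marsh camp with sample L.
5. Warden goes to the dry ground with sample A and sample Q.
6. Warden goes back to the marsh camp with sample G.
7. Warden goes to the dry ground with sample L and sample P.
8. Warden goes back to the marsh camp with sample L.
9. Warden goes to the dry ground with sample F and sample L.
10. Warden goes back to the marsh camp with sample L.
11. Warden goes to the dry ground with sample E and sample L.
12. Warden goes back to the marsh camp with sample L.
13. Warden goes to the dry ground with sample G and sample L.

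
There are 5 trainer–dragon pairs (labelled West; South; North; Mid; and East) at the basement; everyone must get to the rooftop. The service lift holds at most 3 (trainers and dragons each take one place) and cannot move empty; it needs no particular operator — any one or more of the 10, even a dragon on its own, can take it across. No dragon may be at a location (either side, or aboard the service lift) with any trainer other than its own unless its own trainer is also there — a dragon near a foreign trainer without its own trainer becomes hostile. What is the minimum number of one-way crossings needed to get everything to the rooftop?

11

Counting alone: each trip to the rooftop takes at most 3 across and each return brings at least 1 back, so after t trips out (and t−1 returns) at most 3t − (t−1) of the 10 are across; that first reaches 10 at t = 5, so at least 9 crossings are needed.
The safety rule pushes this higher. Following every safe sequence of crossings, the most of the 10 that can be at the rooftop as the service lift arrives there on crossing 9 is 9 — never all 10.
So no plan with fewer than 11 crossings exists, and this one achieves 11:
1. dragon West and trainer West cross → the rooftop.
2. trainer West crosses ← the basement.
3. dragon Mid, dragon North, and dragon South cross → the rooftop.
4. dragon West crosses ← the basement.
5. trainer Mid, trainer North, and trainer South cross → the rooftop.
6. dragon South and trainer South cross ← the basement.
7. trainer East, trainer South, and trainer West cross → the rooftop.
8. dragon North crosses ← the basement.
9. dragon South and dragon West cross → the rooftop.
10. dragon West crosses ← the basement.
11. dragon East, dragon North, and dragon West cross → the rooftop.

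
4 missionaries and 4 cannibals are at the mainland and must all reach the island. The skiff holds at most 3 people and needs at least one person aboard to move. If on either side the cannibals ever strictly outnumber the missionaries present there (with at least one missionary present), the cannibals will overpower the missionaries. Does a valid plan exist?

1. 2 cannibals → the island.  (the mainland: 4M 2C; the island: 0M 2C)
2. 1 cannibal ← the mainland.  (the mainland: 4M 3C; the island: 0M 1C)
3. 3 cannibals → the island.  (the mainland: 4M 0C; the island: 0M 4C)
4. 1 cannibal ← the mainland.  (the mainland: 4M 1C; the island: 0M 3C)
5. 3 missionaries → the island.  (the mainland: 1M 1C; the island: 3M 3C)
6. 1 missionary and 1 cannibal ← the mainland.  (the mainland: 2M 2C; the island: 2M 2C)
7. 2 missionaries → the island.  (the mainland: 0M 2C; the island: 4M 2C)
8. 1 cannibal ← the mainland.  (the mainland: 0M 3C; the island: 4M 1C)
9. 3 cannibals → the island.  (the mainland: 0M 0C; the island: 4M 4C)

Yes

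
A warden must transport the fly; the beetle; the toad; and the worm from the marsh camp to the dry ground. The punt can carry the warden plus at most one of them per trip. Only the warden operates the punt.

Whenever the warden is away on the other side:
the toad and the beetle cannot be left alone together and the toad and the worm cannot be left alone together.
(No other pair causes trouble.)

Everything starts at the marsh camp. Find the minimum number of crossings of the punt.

9

Counting alone: the warden can take at most 1 across per trip to the dry ground, so moving all 4 needs at least 4 loaded trips out, with a return between consecutive ones — at least 7 crossings.
The safety rule pushes this higher. Following every safe sequence of crossings, the most of the 4 that can be at the dry ground as the punt arrives there on crossing 7 is 3 — never all 4.
So no plan with fewer than 9 crossings exists, and this one achieves 9:
1. Warden goes to the dry ground with the toad.  [the marsh camp: the beetle, the fly, the worm | the dry ground: the toad]
2. Warden goes back to the marsh camp alone.  [the marsh camp: the beetle, the fly, the worm | the dry ground: the toad]
3. Warden goes to the dry ground with the fly.  [the marsh camp: the beetle, the worm | the dry ground: the fly, the toad]
4. Warden goes back to the marsh camp alone.  [the marsh camp: the beetle, the worm | the dry ground: the fly, the toad]
5. Warden goes to the dry ground with the beetle.  [the marsh camp: the worm | the dry ground: the beetle, the fly, the toad]
6. Warden goes back to the marsh camp with the toad.  [the marsh camp: the toad, the worm | the dry ground: the beetle, the fly]
7. Warden goes to the dry ground with the worm.  [the marsh camp: the toad | the dry ground: the beetle, the fly, the worm]
8. Warden goes back to the marsh camp alone.  [the marsh camp: the toad | the dry ground: the beetle, the fly, the worm]
9. Warden goes to the dry ground with the toad.  [the marsh camp: — | the dry ground: the beetle, the fly, the toad, the worm]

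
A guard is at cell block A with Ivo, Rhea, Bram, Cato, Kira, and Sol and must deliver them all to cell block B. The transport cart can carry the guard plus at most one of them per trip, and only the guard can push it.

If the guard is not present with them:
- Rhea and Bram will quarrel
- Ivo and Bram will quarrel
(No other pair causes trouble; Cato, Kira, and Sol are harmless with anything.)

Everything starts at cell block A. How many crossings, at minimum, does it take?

13

Counting alone: the guard can take at most 1 across per trip to cell block B, so moving all 6 needs at least 6 loaded trips out, with a return between consecutive ones — at least 11 crossings.
The safety rule pushes this higher. Following every safe sequence of crossings, the most of the 6 that can be at cell block B as the transport cart arrives there on crossing 11 is 5 — never all 6.
So no plan with fewer than 13 crossings exists, and this one achieves 13:
1. Guard goes to cell block B with Bram.
2. Guard goes back to cell block A alone.
3. Guard goes to cell block B with Ivo.
4. Guard goes back to cell block A with Bram.
5. Guard goes to cell block B with Rhea.
6. Guard goes back to cell block A alone.
7. Guard goes to cell block B with Cato.
8. Guard goes back to cell block A alone.
9. Guard goes to cell block B with Kira.
10. Guard goes back to cell block A alone.
11. Guard goes to cell block B with Sol.
12. Guard goes back to cell block A alone.
13. Guard goes to cell block B with Bram.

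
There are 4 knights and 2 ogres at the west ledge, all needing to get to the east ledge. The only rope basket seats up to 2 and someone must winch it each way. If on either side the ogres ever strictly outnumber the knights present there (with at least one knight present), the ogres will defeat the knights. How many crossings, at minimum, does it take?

9

Counting alone: each trip to the east ledge takes at most 2 across and each return brings at least 1 back, so after t trips out (and t−1 returns) at most 2t − (t−1) of the 6 are across; that first reaches 6 at t = 5, so at least 9 crossings are needed.
The plan below uses exactly 9 crossings, so it is optimal:
1. 2 ogres → the east ledge.  (the west ledge: 4K 0O; the east ledge: 0K 2O)
2. 1 ogre ← the west ledge.  (the west ledge: 4K 1O; the east ledge: 0K 1O)
3. 2 knights → the east ledge.  (the west ledge: 2K 1O; the east ledge: 2K 1O)
4. 1 ogre ← the west ledge.  (the west ledge: 2K 2O; the east ledge: 2K 0O)
5. 2 ogres → the east ledge.  (the west ledge: 2K 0O; the east ledge: 2K 2O)
6. 1 ogre ← the west ledge.  (the west ledge: 2K 1O; the east ledge: 2K 1O)
7. 1 knight and 1 ogre → the east ledge.  (the west ledge: 1K 0O; the east ledge: 3K 2O)
8. 1 ogre ← the west ledge.  (the west ledge: 1K 1O; the east ledge: 3K 1O)
9. 1 knight and 1 ogre → the east ledge.  (the west ledge: 0K 0O; the east ledge: 4K 2O)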